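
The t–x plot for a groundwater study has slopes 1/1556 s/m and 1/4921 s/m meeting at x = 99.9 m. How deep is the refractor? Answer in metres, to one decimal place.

36.0 m

h = (x_cross/2)·√((V₂−V₁)/(V₂+V₁)).
(V₂−V₁)/(V₂+V₁) = (4921−1556)/(4921+1556) = 0.5195; √ = 0.7208.
h = (99.9/2)·0.7208 = 36.00 m.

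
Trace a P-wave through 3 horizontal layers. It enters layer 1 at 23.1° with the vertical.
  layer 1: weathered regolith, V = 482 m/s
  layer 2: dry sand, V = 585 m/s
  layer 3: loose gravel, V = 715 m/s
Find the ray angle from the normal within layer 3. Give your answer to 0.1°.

35.6°

Snell's law across each interface conserves sin θ / V, so sin θ_3 = V_3·sin θ₁/V₁.
sin θ_3 = 715 × sin 23.1° / 482 = 0.5820.
θ_3 = arcsin 0.5820 = 35.59°.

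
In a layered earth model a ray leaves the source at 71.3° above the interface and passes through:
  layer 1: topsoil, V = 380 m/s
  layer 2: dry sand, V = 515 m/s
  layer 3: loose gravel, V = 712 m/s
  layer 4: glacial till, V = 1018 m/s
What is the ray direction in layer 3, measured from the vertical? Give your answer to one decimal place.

From the normal: θ₁ = 90° − 71.3° = 18.7°.
Ray parameter p = sin 18.7° / 380 = 8.4372e-04 s/m.
sin θ_3 = p·V_3 = 8.4372e-04 × 712 = 0.6007.
θ_3 = 36.92° from the vertical.

36.9°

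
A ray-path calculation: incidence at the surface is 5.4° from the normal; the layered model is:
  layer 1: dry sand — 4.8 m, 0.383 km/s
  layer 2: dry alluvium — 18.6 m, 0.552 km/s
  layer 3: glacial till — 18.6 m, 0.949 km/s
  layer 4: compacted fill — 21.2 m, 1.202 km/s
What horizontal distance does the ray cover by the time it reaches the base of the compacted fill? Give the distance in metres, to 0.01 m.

Ray parameter p = sin 5.4° / 0.383 km/s = 2.4571e-01 s/km.
Layer 1: θ = 5.40°; offset = 4.8·tan 5.40° = 0.4537 m.
Layer 2: sin θ = p·0.552 = 0.1356 → θ = 7.80°; offset = 18.6·tan 7.80° = 2.5463 m.
Layer 3: sin θ = p·0.949 = 0.2332 → θ = 13.48°; offset = 18.6·tan 13.48° = 4.4601 m.
Layer 4: sin θ = p·1.202 = 0.2953 → θ = 17.18°; offset = 21.2·tan 17.18° = 6.5537 m.
Total horizontal offset = 14.0139 m.

14.01 m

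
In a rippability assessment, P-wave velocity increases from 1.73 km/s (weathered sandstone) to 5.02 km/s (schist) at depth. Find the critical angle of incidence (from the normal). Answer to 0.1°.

20.2°

At critical incidence the refracted ray runs along the interface (θ₂ = 90°), so sin θ_c = V₁/V₂.
θ_c = arcsin(1.73/5.02) = arcsin 0.3446 = 20.16°.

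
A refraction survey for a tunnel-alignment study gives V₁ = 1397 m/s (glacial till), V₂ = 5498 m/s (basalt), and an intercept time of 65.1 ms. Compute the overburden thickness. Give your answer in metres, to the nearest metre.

h = tᵢ·V₁·V₂ / (2·√(V₂²−V₁²)).
√(V₂²−V₁²) = √(5498² − 1397²) = 5317.6 m/s.
h = 0.0651 s × 1397 × 5498 / (2 × 5317.6) = 47.02 m.

47 m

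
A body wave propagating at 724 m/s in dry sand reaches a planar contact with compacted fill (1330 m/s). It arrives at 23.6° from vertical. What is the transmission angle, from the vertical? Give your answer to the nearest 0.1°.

47.3°

Snell's law: sin θ₂ = (V₂/V₁)·sin θ₁ = (1330/724)·sin 23.6° = 0.7354.
θ₂ = arcsin 0.7354 = 47.35° from the normal.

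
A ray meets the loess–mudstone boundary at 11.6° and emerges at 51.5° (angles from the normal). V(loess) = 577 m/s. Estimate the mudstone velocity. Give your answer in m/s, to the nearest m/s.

2246 m/s

Snell's law: sin 11.6°/V₁ = sin 51.5°/V₂.
V₂ = V₁·sin 51.5°/sin 11.6° = 577 × 3.8921 = 2245.72 m/s.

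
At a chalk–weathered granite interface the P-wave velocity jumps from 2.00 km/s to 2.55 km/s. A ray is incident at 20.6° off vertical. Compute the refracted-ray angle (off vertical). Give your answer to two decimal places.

26.65°

Snell's law: sin θ₂ = (V₂/V₁)·sin θ₁ = (2.55/2.00)·sin 20.6° = 0.4486.
θ₂ = sin⁻¹(0.4486) = 26.65° (from vertical).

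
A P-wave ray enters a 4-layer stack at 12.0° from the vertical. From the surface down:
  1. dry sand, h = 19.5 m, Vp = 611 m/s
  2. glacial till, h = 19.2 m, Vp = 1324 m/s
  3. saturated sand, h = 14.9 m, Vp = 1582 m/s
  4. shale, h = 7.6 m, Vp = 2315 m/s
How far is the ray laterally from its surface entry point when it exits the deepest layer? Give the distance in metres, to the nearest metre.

Apply Snell's law at each interface; in layer i the horizontal offset is hᵢ·tan θᵢ.
Layer 1: θ = 12.00°; offset = 19.5·tan 12.00° = 4.145 m.
Layer 2: sin θ = 1324·sin 12.0°/611 = 0.4505, θ = 26.78°; offset = 19.2·tan 26.78° = 9.689 m.
Layer 3: sin θ = 1582·sin 12.0°/611 = 0.5383, θ = 32.57°; offset = 14.9·tan 32.57° = 9.518 m.
Layer 4: sin θ = 2315·sin 12.0°/611 = 0.7878, θ = 51.98°; offset = 7.6·tan 51.98° = 9.719 m.
Summing the layer offsets gives 33.071 m.

33 m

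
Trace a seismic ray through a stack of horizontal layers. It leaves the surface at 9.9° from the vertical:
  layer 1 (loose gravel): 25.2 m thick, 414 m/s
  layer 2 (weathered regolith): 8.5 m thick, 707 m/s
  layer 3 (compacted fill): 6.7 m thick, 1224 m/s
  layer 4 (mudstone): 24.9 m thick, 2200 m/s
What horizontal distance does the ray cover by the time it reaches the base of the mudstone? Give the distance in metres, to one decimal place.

Apply Snell's law at each interface; in layer i the horizontal offset is hᵢ·tan θᵢ.
Layer 1: θ = 9.90°; offset = 25.2·tan 9.90° = 4.398 m.
Layer 2: sin θ = 707·sin 9.9°/414 = 0.2936, θ = 17.07°; offset = 8.5·tan 17.07° = 2.611 m.
Layer 3: sin θ = 1224·sin 9.9°/414 = 0.5083, θ = 30.55°; offset = 6.7·tan 30.55° = 3.955 m.
Layer 4: sin θ = 2200·sin 9.9°/414 = 0.9136, θ = 66.01°; offset = 24.9·tan 66.01° = 55.959 m.
Summing the layer offsets gives 66.922 m.

66.9 m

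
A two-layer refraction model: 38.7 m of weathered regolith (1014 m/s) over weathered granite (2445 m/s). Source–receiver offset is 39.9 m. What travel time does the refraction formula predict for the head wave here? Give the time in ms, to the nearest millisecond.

86 ms

θ_c = arcsin(V₁/V₂) = arcsin(1014/2445) = 24.50°, cos θ_c = 0.9099.
Intercept time tᵢ = 2h cos θ_c / V₁ = 2·38.7·0.9099/1014 = 0.06946 s.
t = x/V₂ + tᵢ = 39.9/2445 + 0.06946 = 0.08578 s.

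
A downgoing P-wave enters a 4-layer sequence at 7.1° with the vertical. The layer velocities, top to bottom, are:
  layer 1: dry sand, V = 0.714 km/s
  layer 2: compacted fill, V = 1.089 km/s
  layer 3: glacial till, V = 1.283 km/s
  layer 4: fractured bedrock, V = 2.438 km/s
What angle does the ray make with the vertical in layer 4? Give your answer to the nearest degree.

25°

Ray parameter p = sin 7.1° / 0.714 = 1.7311e-01 s/km.
sin θ_4 = p·V_4 = 1.7311e-01 × 2.438 = 0.4220.
θ_4 = arcsin 0.4220 = 24.96°.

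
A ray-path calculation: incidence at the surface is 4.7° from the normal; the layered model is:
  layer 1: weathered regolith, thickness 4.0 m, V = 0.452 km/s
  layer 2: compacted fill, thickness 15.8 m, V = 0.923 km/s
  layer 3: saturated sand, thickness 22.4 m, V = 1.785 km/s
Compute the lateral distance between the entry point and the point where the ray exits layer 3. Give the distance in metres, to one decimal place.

10.7 m

Ray parameter p = sin 4.7° / 0.452 km/s = 1.8128e-01 s/km.
Layer 1: θ = 4.70°; offset = 4.0·tan 4.70° = 0.329 m.
Layer 2: sin θ = p·0.923 = 0.1673 → θ = 9.63°; offset = 15.8·tan 9.63° = 2.681 m.
Layer 3: sin θ = p·1.785 = 0.3236 → θ = 18.88°; offset = 22.4·tan 18.88° = 7.660 m.
Summing the layer offsets gives 10.671 m.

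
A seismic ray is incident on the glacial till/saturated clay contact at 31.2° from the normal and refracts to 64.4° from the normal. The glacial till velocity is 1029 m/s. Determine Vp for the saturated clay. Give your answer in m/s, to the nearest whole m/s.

Snell's law: sin 31.2°/V₁ = sin 64.4°/V₂.
V₂ = V₁·sin 64.4°/sin 31.2° = 1029 × 1.7409 = 1791.38 m/s.

1791 m/s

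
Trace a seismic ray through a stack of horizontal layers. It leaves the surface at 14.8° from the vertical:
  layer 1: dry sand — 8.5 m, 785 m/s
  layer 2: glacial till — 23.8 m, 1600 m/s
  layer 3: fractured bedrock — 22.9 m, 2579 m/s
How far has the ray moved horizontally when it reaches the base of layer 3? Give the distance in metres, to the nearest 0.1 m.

p = sin θ₁/V₁ = sin 14.8°/785 = 3.2541e-04 s/m is conserved through the stack.
Layer 1: θ = 14.80°; offset = 8.5·tan 14.80° = 2.246 m.
Layer 2: sin θ = p·1600 = 0.5207 → θ = 31.38°; offset = 23.8·tan 31.38° = 14.514 m.
Layer 3: sin θ = p·2579 = 0.8392 → θ = 57.06°; offset = 22.9·tan 57.06° = 35.342 m.
Σ offsets = 52.102 m.

52.1 m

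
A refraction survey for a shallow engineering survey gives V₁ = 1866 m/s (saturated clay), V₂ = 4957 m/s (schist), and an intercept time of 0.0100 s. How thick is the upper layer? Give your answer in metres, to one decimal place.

10.1 m

h = tᵢ·V₁·V₂ / (2·√(V₂²−V₁²)).
√(V₂²−V₁²) = √(4957² − 1866²) = 4592.4 m/s.
h = 0.01 s × 1866 × 4957 / (2 × 4592.4) = 10.07 m.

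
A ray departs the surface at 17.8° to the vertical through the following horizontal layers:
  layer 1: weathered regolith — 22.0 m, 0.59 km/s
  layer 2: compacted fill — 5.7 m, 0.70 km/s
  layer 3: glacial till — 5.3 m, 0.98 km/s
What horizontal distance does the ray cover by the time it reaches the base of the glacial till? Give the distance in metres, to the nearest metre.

12 m

p = sin θ₁/V₁ = sin 17.8°/0.59 = 5.1813e-01 s/km is conserved through the stack.
Layer 1: θ = 17.80°; offset = 22.0·tan 17.80° = 7.063 m.
Layer 2: sin θ = p·0.70 = 0.3627 → θ = 21.27°; offset = 5.7·tan 21.27° = 2.218 m.
Layer 3: sin θ = p·0.98 = 0.5078 → θ = 30.52°; offset = 5.3·tan 30.52° = 3.124 m.
Σ offsets = 12.406 m.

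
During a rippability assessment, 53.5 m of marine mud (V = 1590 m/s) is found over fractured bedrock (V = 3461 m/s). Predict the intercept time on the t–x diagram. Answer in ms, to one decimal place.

tᵢ = 2h·√(V₂²−V₁²)/(V₁V₂).
√(V₂²−V₁²) = √(3461²−1590²) = 3074.2 m/s.
tᵢ = 2·53.5·3074.2/(1590·3461) = 0.05977 s.

59.8 ms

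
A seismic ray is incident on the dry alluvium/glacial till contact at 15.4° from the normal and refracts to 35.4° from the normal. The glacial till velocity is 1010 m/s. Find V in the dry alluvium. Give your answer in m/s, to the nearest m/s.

Snell's law: sin 15.4°/V₁ = sin 35.4°/V₂.
V₁ = V₂·sin 15.4°/sin 35.4° = 1010 × 0.4584 = 463.01 m/s.

463 m/s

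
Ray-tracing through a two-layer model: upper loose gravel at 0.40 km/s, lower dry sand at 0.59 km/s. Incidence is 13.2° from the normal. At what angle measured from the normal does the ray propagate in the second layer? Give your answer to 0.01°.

Snell's law: sin θ₂ = (V₂/V₁)·sin θ₁ = (0.59/0.40)·sin 13.2° = 0.3368.
θ₂ = sin⁻¹(0.3368) = 19.68° (from vertical).

19.68°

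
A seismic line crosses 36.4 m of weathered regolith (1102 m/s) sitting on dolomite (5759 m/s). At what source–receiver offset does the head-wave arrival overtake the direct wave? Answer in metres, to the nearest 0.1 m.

x_cross = 2h·√((V₂+V₁)/(V₂−V₁)).
(V₂+V₁)/(V₂−V₁) = (5759+1102)/(5759−1102) = 1.4733; √ = 1.2138.
x_cross = 2·36.4·1.2138 = 88.36 m.

88.4 m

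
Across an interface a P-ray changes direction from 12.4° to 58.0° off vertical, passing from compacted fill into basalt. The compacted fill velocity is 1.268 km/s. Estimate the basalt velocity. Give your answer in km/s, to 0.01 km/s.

5.01 km/s

sin 12.4° = 0.2147; sin 58.0° = 0.8480.
V₂ = V₁·(sin θ₂/sin θ₁) = 1.268·(0.8480/0.2147) = 5.01 km/s.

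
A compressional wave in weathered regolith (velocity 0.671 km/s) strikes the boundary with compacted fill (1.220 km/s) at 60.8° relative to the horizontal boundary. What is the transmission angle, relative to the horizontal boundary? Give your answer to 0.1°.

27.5°

Angle from the normal: 90° − 60.8° = 29.2°.
Snell's law: sin θ₂ = (V₂/V₁)·sin θ₁ = (1.220/0.671)·sin 29.2° = 0.8870.
θ₂ = sin⁻¹(0.8870) = 62.50° (from vertical).
From the interface: 90° − 62.50° = 27.50°.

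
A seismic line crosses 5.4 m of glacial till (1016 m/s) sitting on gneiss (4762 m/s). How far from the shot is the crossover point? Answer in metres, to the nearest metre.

θ_c = arcsin(1016/4762) = 12.32°, so cos θ_c = 0.9770 and tᵢ = 2h cos θ_c/V₁ = 0.0104 s.
At crossover x/V₁ = x/V₂ + tᵢ ⇒ x = tᵢ/(1/V₁ − 1/V₂) = 0.01039/(9.8425e-04 − 2.1000e-04) = 13.41 m.

13 m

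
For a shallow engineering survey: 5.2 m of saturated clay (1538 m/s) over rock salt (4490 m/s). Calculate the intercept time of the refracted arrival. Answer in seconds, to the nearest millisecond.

0.006 s

θ_c = arcsin(V₁/V₂) = arcsin(1538/4490) = 20.03°; cos θ_c = 0.9395.
tᵢ = 2h·cos θ_c / V₁ = 2·5.2·0.9395 / 1538 = 0.00635 s.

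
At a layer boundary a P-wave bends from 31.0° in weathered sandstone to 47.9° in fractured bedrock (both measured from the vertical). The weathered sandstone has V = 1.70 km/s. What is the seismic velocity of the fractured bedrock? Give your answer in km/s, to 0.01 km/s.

Snell's law: sin 31.0°/V₁ = sin 47.9°/V₂.
V₂ = V₁·sin 47.9°/sin 31.0° = 1.70 × 1.4406 = 2.45 km/s.

2.45 km/s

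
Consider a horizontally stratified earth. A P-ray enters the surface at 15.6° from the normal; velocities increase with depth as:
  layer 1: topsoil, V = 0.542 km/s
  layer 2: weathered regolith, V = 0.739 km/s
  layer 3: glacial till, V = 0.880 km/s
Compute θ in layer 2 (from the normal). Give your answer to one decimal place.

21.5°

Ray parameter p = sin 15.6° / 0.542 = 4.9616e-01 s/km.
sin θ_2 = p·V_2 = 4.9616e-01 × 0.739 = 0.3667.
θ_2 = arcsin 0.3667 = 21.51°.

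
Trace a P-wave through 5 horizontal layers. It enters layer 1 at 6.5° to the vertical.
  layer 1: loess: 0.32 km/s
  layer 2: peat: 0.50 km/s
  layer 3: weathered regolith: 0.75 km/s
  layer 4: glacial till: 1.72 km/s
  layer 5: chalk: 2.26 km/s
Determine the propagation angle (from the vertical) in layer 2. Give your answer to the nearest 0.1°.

Ray parameter p = sin 6.5° / 0.32 = 3.5376e-01 s/km.
sin θ_2 = p·V_2 = 3.5376e-01 × 0.50 = 0.1769.
θ_2 = 10.19° from the vertical.

10.2°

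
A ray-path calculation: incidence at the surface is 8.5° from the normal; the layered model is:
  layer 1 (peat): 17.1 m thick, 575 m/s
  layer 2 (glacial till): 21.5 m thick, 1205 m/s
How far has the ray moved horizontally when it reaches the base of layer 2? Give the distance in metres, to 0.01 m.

9.56 m

Apply Snell's law at each interface; in layer i the horizontal offset is hᵢ·tan θᵢ.
Layer 1: θ = 8.50°; offset = 17.1·tan 8.50° = 2.5556 m.
Layer 2: sin θ = 1205·sin 8.5°/575 = 0.3098, θ = 18.04°; offset = 21.5·tan 18.04° = 7.0043 m.
Σ offsets = 9.5599 m.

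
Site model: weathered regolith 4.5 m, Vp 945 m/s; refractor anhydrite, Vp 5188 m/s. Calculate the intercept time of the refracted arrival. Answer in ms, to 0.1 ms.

9.4 ms

θ_c = arcsin(V₁/V₂) = arcsin(945/5188) = 10.50°; cos θ_c = 0.9833.
tᵢ = 2h·cos θ_c / V₁ = 2·4.5·0.9833 / 945 = 0.00936 s.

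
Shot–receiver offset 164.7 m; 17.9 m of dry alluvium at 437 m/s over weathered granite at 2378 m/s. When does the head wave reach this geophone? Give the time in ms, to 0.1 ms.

θ_c = arcsin(V₁/V₂) = arcsin(437/2378) = 10.59°, cos θ_c = 0.9830.
Intercept time tᵢ = 2h cos θ_c / V₁ = 2·17.9·0.9830/437 = 0.08053 s.
t = x/V₂ + tᵢ = 164.7/2378 + 0.08053 = 0.14979 s.

149.8 ms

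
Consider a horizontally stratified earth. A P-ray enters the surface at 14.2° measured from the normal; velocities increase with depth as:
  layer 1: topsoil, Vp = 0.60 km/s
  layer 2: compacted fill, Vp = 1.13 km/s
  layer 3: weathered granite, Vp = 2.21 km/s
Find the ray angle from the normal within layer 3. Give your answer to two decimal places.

64.63°

Ray parameter p = sin 14.2° / 0.60 = 4.0885e-01 s/km.
sin θ_3 = p·V_3 = 4.0885e-01 × 2.21 = 0.9035.
θ_3 = 64.63° from the vertical.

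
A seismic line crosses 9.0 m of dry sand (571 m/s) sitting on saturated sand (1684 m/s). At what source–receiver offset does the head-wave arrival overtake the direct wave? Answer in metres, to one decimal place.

25.6 m

θ_c = arcsin(571/1684) = 19.82°, so cos θ_c = 0.9408 and tᵢ = 2h cos θ_c/V₁ = 0.0297 s.
At crossover x/V₁ = x/V₂ + tᵢ ⇒ x = tᵢ/(1/V₁ − 1/V₂) = 0.02966/(1.7513e-03 − 5.9382e-04) = 25.62 m.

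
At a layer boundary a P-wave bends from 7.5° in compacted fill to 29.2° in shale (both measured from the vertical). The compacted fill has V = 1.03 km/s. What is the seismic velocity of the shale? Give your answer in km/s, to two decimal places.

3.85 km/s

Snell's law: sin 7.5°/V₁ = sin 29.2°/V₂.
V₂ = V₁·sin 29.2°/sin 7.5° = 1.03 × 3.7376 = 3.85 km/s.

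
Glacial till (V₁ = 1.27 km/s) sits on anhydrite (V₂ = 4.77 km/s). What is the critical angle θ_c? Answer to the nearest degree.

At critical incidence the refracted ray runs along the interface (θ₂ = 90°), so sin θ_c = V₁/V₂.
θ_c = arcsin(1.27/4.77) = arcsin 0.2662 = 15.44°.

15°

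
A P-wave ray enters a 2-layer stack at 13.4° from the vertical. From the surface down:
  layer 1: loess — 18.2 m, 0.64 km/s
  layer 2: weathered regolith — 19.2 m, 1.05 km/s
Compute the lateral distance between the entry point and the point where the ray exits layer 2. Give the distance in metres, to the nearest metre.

12 m

Apply Snell's law at each interface; in layer i the horizontal offset is hᵢ·tan θᵢ.
Layer 1: θ = 13.40°; offset = 18.2·tan 13.40° = 4.336 m.
Layer 2: sin θ = 1.05·sin 13.4°/0.64 = 0.3802, θ = 22.35°; offset = 19.2·tan 22.35° = 7.893 m.
Σ offsets = 12.229 m.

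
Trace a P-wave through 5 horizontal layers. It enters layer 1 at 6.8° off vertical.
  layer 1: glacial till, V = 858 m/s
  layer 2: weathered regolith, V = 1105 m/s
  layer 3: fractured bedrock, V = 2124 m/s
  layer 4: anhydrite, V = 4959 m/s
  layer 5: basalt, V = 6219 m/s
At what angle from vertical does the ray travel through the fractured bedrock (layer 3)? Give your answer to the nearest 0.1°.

17.0°

Ray parameter p = sin 6.8° / 858 = 1.3800e-04 s/m.
sin θ_3 = p·V_3 = 1.3800e-04 × 2124 = 0.2931.
θ_3 = 17.04° from the vertical.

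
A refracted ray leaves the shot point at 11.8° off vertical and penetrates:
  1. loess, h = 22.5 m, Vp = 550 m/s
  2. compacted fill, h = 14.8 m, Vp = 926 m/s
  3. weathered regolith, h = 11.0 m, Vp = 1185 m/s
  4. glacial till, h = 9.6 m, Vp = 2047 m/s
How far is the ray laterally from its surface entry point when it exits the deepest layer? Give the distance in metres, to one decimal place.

26.8 m

Apply Snell's law at each interface; in layer i the horizontal offset is hᵢ·tan θᵢ.
Layer 1: θ = 11.80°; offset = 22.5·tan 11.80° = 4.700 m.
Layer 2: sin θ = 926·sin 11.8°/550 = 0.3443, θ = 20.14°; offset = 14.8·tan 20.14° = 5.427 m.
Layer 3: sin θ = 1185·sin 11.8°/550 = 0.4406, θ = 26.14°; offset = 11.0·tan 26.14° = 5.399 m.
Layer 4: sin θ = 2047·sin 11.8°/550 = 0.7611, θ = 49.56°; offset = 9.6·tan 49.56° = 11.264 m.
Σ offsets = 26.791 m.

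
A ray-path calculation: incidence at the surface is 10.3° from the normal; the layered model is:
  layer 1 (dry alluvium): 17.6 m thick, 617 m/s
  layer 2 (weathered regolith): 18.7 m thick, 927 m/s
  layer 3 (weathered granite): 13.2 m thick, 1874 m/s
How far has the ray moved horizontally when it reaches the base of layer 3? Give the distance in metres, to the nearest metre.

Ray parameter p = sin 10.3° / 617 m/s = 2.8979e-04 s/m.
Layer 1: θ = 10.30°; offset = 17.6·tan 10.30° = 3.198 m.
Layer 2: sin θ = p·927 = 0.2686 → θ = 15.58°; offset = 18.7·tan 15.58° = 5.215 m.
Layer 3: sin θ = p·1874 = 0.5431 → θ = 32.89°; offset = 13.2·tan 32.89° = 8.537 m.
Total horizontal offset = 16.951 m.

17 m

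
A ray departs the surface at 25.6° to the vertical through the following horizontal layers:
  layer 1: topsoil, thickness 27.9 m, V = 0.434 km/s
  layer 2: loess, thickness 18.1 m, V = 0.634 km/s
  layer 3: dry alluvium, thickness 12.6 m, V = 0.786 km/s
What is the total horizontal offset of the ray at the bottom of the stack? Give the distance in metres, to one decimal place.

43.9 m

p = sin θ₁/V₁ = sin 25.6°/0.434 = 9.9559e-01 s/km is conserved through the stack.
Layer 1: θ = 25.60°; offset = 27.9·tan 25.60° = 13.367 m.
Layer 2: sin θ = p·0.634 = 0.6312 → θ = 39.14°; offset = 18.1·tan 39.14° = 14.730 m.
Layer 3: sin θ = p·0.786 = 0.7825 → θ = 51.49°; offset = 12.6·tan 51.49° = 15.836 m.
Total horizontal offset = 43.934 m.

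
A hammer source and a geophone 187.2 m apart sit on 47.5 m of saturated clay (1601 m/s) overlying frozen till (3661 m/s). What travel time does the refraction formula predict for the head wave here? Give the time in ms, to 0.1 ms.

t = x/V₂ + 2h·√(V₂²−V₁²)/(V₁V₂).
√(V₂²−V₁²) = √(3661²−1601²) = 3292.4 m/s; delay term = 2·47.5·3292.4/(1601·3661) = 0.05336 s.
t = 187.2/3661 + 0.05336 = 0.10450 s.

104.5 ms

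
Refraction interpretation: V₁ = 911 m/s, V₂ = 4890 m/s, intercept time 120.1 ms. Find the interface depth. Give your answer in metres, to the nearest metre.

h = tᵢ·V₁·V₂ / (2·√(V₂²−V₁²)).
√(V₂²−V₁²) = √(4890² − 911²) = 4804.4 m/s.
h = 0.1201 s × 911 × 4890 / (2 × 4804.4) = 55.68 m.

56 m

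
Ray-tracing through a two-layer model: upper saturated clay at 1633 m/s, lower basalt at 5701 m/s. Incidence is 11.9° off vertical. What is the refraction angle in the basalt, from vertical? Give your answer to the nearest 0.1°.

sin θ₁/V₁ = sin θ₂/V₂ ⇒ sin θ₂ = 5701·sin 11.9°/1633 = 5701·0.2062/1633 = 0.7199.
θ₂ = arcsin 0.7199 = 46.04° from the normal.

46.0°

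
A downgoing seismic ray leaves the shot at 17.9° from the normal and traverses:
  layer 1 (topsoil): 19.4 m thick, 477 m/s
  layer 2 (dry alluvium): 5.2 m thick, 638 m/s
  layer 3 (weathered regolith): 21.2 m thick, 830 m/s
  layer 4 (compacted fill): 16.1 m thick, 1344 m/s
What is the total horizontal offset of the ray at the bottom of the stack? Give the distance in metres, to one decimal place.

Apply Snell's law at each interface; in layer i the horizontal offset is hᵢ·tan θᵢ.
Layer 1: θ = 17.90°; offset = 19.4·tan 17.90° = 6.266 m.
Layer 2: sin θ = 638·sin 17.9°/477 = 0.4111, θ = 24.27°; offset = 5.2·tan 24.27° = 2.345 m.
Layer 3: sin θ = 830·sin 17.9°/477 = 0.5348, θ = 32.33°; offset = 21.2·tan 32.33° = 13.418 m.
Layer 4: sin θ = 1344·sin 17.9°/477 = 0.8660, θ = 60.00°; offset = 16.1·tan 60.00° = 27.884 m.
Summing the layer offsets gives 49.914 m.

49.9 m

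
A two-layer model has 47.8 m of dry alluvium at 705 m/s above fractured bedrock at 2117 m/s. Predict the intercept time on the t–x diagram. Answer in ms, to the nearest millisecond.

θ_c = arcsin(V₁/V₂) = arcsin(705/2117) = 19.45°; cos θ_c = 0.9429.
tᵢ = 2h·cos θ_c / V₁ = 2·47.8·0.9429 / 705 = 0.12786 s.

128 ms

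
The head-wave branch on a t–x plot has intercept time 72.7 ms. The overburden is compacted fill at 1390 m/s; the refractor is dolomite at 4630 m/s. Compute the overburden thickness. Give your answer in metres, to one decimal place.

θ_c = arcsin(1390/4630) = 17.47°; cos θ_c = 0.9539.
tᵢ = 2h cos θ_c/V₁ ⇒ h = tᵢ·V₁/(2 cos θ_c) = 0.0727·1390/(2·0.9539) = 52.97 m.

53.0 m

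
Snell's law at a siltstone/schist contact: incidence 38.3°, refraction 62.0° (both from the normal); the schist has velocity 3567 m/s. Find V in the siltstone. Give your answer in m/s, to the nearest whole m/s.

Snell's law: sin 38.3°/V₁ = sin 62.0°/V₂.
V₁ = V₂·sin 38.3°/sin 62.0° = 3567 × 0.7019 = 2503.83 m/s.

2504 m/s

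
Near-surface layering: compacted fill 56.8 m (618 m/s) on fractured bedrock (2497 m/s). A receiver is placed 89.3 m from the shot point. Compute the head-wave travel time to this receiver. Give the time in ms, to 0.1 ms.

213.9 ms

t = x/V₂ + 2h·√(V₂²−V₁²)/(V₁V₂).
√(V₂²−V₁²) = √(2497²−618²) = 2419.3 m/s; delay term = 2·56.8·2419.3/(618·2497) = 0.17810 s.
t = 89.3/2497 + 0.17810 = 0.21386 s.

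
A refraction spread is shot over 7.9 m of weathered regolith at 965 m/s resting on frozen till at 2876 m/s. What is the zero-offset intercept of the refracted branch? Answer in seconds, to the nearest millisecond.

θ_c = arcsin(V₁/V₂) = arcsin(965/2876) = 19.61°; cos θ_c = 0.9420.
tᵢ = 2h·cos θ_c / V₁ = 2·7.9·0.9420 / 965 = 0.01542 s.

0.015 s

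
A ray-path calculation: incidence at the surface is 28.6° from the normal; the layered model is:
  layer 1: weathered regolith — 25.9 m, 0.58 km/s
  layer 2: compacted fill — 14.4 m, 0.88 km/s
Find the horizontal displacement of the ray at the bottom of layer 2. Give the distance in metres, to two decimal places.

Apply Snell's law at each interface; in layer i the horizontal offset is hᵢ·tan θᵢ.
Layer 1: θ = 28.60°; offset = 25.9·tan 28.60° = 14.1211 m.
Layer 2: sin θ = 0.88·sin 28.6°/0.58 = 0.7263, θ = 46.58°; offset = 14.4·tan 46.58° = 15.2150 m.
Σ offsets = 29.3361 m.

29.34 m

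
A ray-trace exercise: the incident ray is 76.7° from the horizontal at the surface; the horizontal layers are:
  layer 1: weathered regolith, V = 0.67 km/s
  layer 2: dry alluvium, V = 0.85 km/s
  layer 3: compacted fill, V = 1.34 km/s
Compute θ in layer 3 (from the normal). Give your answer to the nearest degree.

27°

From the normal: θ₁ = 90° − 76.7° = 13.3°.
Ray parameter p = sin 13.3° / 0.67 = 3.4336e-01 s/km.
sin θ_3 = p·V_3 = 3.4336e-01 × 1.34 = 0.4601.
θ_3 = 27.39° from the vertical.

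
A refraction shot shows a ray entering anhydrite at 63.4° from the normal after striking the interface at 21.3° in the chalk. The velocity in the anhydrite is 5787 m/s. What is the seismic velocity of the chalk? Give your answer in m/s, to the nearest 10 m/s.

2350 m/s

sin 21.3° = 0.3633; sin 63.4° = 0.8942.
V₁ = V₂·(sin θ₁/sin θ₂) = 5787·(0.3633/0.8942) = 2350.98 m/s.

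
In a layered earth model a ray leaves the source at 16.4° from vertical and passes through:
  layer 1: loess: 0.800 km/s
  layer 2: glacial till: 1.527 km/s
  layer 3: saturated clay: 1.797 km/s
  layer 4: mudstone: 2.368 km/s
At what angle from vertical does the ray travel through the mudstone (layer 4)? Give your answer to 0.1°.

Ray parameter p = sin 16.4° / 0.800 = 3.5293e-01 s/km.
sin θ_4 = p·V_4 = 3.5293e-01 × 2.368 = 0.8357.
θ_4 = 56.69° from the vertical.

56.7°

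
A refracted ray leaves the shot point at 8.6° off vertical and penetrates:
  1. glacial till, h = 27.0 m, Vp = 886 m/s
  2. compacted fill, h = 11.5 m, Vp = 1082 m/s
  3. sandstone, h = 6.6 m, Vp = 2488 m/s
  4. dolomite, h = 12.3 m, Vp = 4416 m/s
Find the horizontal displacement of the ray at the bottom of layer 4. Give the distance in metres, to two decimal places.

23.02 m

Apply Snell's law at each interface; in layer i the horizontal offset is hᵢ·tan θᵢ.
Layer 1: θ = 8.60°; offset = 27.0·tan 8.60° = 4.0834 m.
Layer 2: sin θ = 1082·sin 8.6°/886 = 0.1826, θ = 10.52°; offset = 11.5·tan 10.52° = 2.1360 m.
Layer 3: sin θ = 2488·sin 8.6°/886 = 0.4199, θ = 24.83°; offset = 6.6·tan 24.83° = 3.0537 m.
Layer 4: sin θ = 4416·sin 8.6°/886 = 0.7453, θ = 48.19°; offset = 12.3·tan 48.19° = 13.7501 m.
Total horizontal offset = 23.0231 m.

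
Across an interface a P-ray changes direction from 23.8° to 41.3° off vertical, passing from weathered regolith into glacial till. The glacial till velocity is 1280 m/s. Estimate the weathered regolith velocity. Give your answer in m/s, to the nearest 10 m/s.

Snell's law: sin 23.8°/V₁ = sin 41.3°/V₂.
V₁ = V₂·sin 23.8°/sin 41.3° = 1280 × 0.6114 = 782.63 m/s.

780 m/s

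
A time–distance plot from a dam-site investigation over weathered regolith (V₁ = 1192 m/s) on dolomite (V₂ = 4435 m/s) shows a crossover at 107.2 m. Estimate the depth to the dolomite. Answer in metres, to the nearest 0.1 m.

x_cross = 2h·√((V₂+V₁)/(V₂−V₁)) → h = x_cross / (2·√((V₂+V₁)/(V₂−V₁))).
√((V₂+V₁)/(V₂−V₁)) = √((4435+1192)/(4435−1192)) = 1.3172.
h = 107.2 / (2·1.3172) = 40.69 m.

40.7 m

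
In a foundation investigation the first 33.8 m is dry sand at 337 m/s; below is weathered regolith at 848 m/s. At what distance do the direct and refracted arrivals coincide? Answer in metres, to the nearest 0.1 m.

x_cross = 2h·√((V₂+V₁)/(V₂−V₁)).
(V₂+V₁)/(V₂−V₁) = (848+337)/(848−337) = 2.3190; √ = 1.5228.
x_cross = 2·33.8·1.5228 = 102.94 m.

102.9 m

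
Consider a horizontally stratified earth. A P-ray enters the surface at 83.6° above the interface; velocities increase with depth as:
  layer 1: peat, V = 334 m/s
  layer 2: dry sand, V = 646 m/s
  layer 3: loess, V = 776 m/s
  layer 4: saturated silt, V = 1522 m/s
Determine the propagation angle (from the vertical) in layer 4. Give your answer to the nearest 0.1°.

From the normal: θ₁ = 90° − 83.6° = 6.4°.
Snell's law across each interface conserves sin θ / V, so sin θ_4 = V_4·sin θ₁/V₁.
sin θ_4 = 1522 × sin 6.4° / 334 = 0.5080.
θ_4 = 30.53° from the vertical.

30.5°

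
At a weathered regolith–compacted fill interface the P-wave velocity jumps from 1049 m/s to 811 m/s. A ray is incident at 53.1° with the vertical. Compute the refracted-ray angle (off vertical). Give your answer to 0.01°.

38.19°

Snell's law: sin θ₂ = (V₂/V₁)·sin θ₁ = (811/1049)·sin 53.1° = 0.6183.
θ₂ = sin⁻¹(0.6183) = 38.19° (from vertical).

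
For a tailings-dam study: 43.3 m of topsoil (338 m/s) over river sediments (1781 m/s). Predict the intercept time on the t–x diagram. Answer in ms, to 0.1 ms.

251.6 ms

tᵢ = 2h·√(V₂²−V₁²)/(V₁V₂).
√(V₂²−V₁²) = √(1781²−338²) = 1748.6 m/s.
tᵢ = 2·43.3·1748.6/(338·1781) = 0.25156 s.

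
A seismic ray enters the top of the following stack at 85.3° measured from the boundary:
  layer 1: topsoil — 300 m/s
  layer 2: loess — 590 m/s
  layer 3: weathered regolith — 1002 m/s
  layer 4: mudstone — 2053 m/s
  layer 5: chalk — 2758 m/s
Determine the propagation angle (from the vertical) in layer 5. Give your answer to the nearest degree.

49°

From the normal: θ₁ = 90° − 85.3° = 4.7°.
Ray parameter p = sin 4.7° / 300 = 2.7313e-04 s/m.
sin θ_5 = p·V_5 = 2.7313e-04 × 2758 = 0.7533.
θ_5 = 48.88° from the vertical.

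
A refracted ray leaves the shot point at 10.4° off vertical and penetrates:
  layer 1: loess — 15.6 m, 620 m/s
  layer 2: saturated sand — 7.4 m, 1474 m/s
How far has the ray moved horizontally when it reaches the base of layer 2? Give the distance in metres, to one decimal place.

Apply Snell's law at each interface; in layer i the horizontal offset is hᵢ·tan θᵢ.
Layer 1: θ = 10.40°; offset = 15.6·tan 10.40° = 2.863 m.
Layer 2: sin θ = 1474·sin 10.4°/620 = 0.4292, θ = 25.41°; offset = 7.4·tan 25.41° = 3.516 m.
Σ offsets = 6.379 m.

6.4 m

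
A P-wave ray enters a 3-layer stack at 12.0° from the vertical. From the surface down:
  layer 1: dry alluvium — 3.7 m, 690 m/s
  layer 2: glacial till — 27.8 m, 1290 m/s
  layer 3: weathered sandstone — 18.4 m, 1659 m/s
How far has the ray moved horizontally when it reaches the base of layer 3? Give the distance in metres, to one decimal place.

Ray parameter p = sin 12.0° / 690 m/s = 3.0132e-04 s/m.
Layer 1: θ = 12.00°; offset = 3.7·tan 12.00° = 0.786 m.
Layer 2: sin θ = p·1290 = 0.3887 → θ = 22.87°; offset = 27.8·tan 22.87° = 11.728 m.
Layer 3: sin θ = p·1659 = 0.4999 → θ = 29.99°; offset = 18.4·tan 29.99° = 10.620 m.
Summing the layer offsets gives 23.135 m.

23.1 m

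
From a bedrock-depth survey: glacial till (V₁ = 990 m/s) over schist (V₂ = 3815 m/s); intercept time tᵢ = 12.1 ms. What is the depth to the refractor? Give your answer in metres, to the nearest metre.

h = tᵢ·V₁·V₂ / (2·√(V₂²−V₁²)).
√(V₂²−V₁²) = √(3815² − 990²) = 3684.3 m/s.
h = 0.0121 s × 990 × 3815 / (2 × 3684.3) = 6.20 m.

6 m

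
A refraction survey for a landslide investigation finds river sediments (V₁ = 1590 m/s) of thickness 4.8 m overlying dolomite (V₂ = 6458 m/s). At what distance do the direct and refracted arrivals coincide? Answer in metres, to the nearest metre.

x_cross = 2h·√((V₂+V₁)/(V₂−V₁)).
(V₂+V₁)/(V₂−V₁) = (6458+1590)/(6458−1590) = 1.6532; √ = 1.2858.
x_cross = 2·4.8·1.2858 = 12.34 m.

12 m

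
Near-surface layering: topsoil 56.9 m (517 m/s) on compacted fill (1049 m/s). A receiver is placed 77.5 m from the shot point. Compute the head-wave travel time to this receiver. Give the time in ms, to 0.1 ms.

θ_c = arcsin(V₁/V₂) = arcsin(517/1049) = 29.53°, cos θ_c = 0.8701.
Intercept time tᵢ = 2h cos θ_c / V₁ = 2·56.9·0.8701/517 = 0.19153 s.
t = x/V₂ + tᵢ = 77.5/1049 + 0.19153 = 0.26541 s.

265.4 ms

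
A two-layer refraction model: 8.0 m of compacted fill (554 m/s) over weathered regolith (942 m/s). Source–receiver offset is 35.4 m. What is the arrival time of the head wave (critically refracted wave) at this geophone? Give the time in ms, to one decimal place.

t = x/V₂ + 2h·√(V₂²−V₁²)/(V₁V₂).
√(V₂²−V₁²) = √(942²−554²) = 761.9 m/s; delay term = 2·8.0·761.9/(554·942) = 0.02336 s.
t = 35.4/942 + 0.02336 = 0.06094 s.

60.9 ms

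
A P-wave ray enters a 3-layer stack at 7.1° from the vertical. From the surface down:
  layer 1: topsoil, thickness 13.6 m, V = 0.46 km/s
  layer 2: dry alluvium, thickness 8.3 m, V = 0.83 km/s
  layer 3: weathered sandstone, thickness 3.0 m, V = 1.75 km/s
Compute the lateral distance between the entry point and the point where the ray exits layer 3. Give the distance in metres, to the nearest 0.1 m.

p = sin θ₁/V₁ = sin 7.1°/0.46 = 2.6870e-01 s/km is conserved through the stack.
Layer 1: θ = 7.10°; offset = 13.6·tan 7.10° = 1.694 m.
Layer 2: sin θ = p·0.83 = 0.2230 → θ = 12.89°; offset = 8.3·tan 12.89° = 1.899 m.
Layer 3: sin θ = p·1.75 = 0.4702 → θ = 28.05°; offset = 3.0·tan 28.05° = 1.598 m.
Σ offsets = 5.191 m.

5.2 m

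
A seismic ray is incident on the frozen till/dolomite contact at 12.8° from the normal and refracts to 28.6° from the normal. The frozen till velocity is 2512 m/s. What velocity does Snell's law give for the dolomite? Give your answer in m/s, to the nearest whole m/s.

sin 12.8° = 0.2215; sin 28.6° = 0.4787.
V₂ = V₁·(sin θ₂/sin θ₁) = 2512·(0.4787/0.2215) = 5427.59 m/s.

5428 m/s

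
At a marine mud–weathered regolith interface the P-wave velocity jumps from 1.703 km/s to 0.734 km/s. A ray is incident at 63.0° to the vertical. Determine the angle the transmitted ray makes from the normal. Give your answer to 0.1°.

22.6°

Snell's law: sin θ₂ = (V₂/V₁)·sin θ₁ = (0.734/1.703)·sin 63.0° = 0.3840.
θ₂ = arcsin 0.3840 = 22.58° from the normal.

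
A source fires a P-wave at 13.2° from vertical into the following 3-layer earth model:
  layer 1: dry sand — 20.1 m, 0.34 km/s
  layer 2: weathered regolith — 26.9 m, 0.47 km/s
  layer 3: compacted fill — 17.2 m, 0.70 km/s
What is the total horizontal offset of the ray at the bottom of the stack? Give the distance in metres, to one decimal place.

22.8 m

Apply Snell's law at each interface; in layer i the horizontal offset is hᵢ·tan θᵢ.
Layer 1: θ = 13.20°; offset = 20.1·tan 13.20° = 4.714 m.
Layer 2: sin θ = 0.47·sin 13.2°/0.34 = 0.3157, θ = 18.40°; offset = 26.9·tan 18.40° = 8.949 m.
Layer 3: sin θ = 0.70·sin 13.2°/0.34 = 0.4701, θ = 28.04°; offset = 17.2·tan 28.04° = 9.162 m.
Σ offsets = 22.825 m.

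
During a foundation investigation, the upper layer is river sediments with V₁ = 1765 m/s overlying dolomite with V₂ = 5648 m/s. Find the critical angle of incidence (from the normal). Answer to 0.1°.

At critical incidence the refracted ray runs along the interface (θ₂ = 90°), so sin θ_c = V₁/V₂.
θ_c = arcsin(1765/5648) = arcsin 0.3125 = 18.21°.

18.2°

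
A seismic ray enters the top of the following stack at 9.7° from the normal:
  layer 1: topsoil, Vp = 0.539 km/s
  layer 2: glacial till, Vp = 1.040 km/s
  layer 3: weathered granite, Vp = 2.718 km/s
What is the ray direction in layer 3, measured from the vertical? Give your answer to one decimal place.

58.2°

Snell's law across each interface conserves sin θ / V, so sin θ_3 = V_3·sin θ₁/V₁.
sin θ_3 = 2.718 × sin 9.7° / 0.539 = 0.8496.
θ_3 = arcsin 0.8496 = 58.17°.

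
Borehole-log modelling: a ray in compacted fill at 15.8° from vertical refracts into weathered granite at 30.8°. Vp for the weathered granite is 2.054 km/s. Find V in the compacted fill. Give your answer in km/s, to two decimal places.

1.09 km/s

Snell's law: sin 15.8°/V₁ = sin 30.8°/V₂.
V₁ = V₂·sin 15.8°/sin 30.8° = 2.054 × 0.5318 = 1.09 km/s.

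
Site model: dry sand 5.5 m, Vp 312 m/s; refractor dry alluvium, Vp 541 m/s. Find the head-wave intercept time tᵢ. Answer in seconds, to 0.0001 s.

0.0288 s

tᵢ = 2h·√(V₂²−V₁²)/(V₁V₂).
√(V₂²−V₁²) = √(541²−312²) = 442.0 m/s.
tᵢ = 2·5.5·442.0/(312·541) = 0.02880 s.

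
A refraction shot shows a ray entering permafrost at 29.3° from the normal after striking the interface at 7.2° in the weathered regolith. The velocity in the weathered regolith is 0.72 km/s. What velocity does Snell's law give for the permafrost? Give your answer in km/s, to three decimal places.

2.811 km/s

sin 7.2° = 0.1253; sin 29.3° = 0.4894.
V₂ = V₁·(sin θ₂/sin θ₁) = 0.72·(0.4894/0.1253) = 2.811 km/s.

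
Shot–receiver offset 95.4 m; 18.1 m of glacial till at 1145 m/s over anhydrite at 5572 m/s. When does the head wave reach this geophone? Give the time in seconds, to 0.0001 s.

t = x/V₂ + 2h·√(V₂²−V₁²)/(V₁V₂).
√(V₂²−V₁²) = √(5572²−1145²) = 5453.1 m/s; delay term = 2·18.1·5453.1/(1145·5572) = 0.03094 s.
t = 95.4/5572 + 0.03094 = 0.04806 s.

0.0481 s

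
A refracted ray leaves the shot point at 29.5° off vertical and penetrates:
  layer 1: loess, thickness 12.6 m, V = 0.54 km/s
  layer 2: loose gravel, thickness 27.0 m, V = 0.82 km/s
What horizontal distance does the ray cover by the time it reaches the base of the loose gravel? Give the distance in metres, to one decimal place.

Apply Snell's law at each interface; in layer i the horizontal offset is hᵢ·tan θᵢ.
Layer 1: θ = 29.50°; offset = 12.6·tan 29.50° = 7.129 m.
Layer 2: sin θ = 0.82·sin 29.5°/0.54 = 0.7478, θ = 48.40°; offset = 27.0·tan 48.40° = 30.407 m.
Total horizontal offset = 37.536 m.

37.5 m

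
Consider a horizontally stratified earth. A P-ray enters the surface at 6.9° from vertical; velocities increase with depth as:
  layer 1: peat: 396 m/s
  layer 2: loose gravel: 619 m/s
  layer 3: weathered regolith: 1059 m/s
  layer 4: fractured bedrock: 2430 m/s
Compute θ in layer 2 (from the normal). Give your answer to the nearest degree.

11°

Snell's law across each interface conserves sin θ / V, so sin θ_2 = V_2·sin θ₁/V₁.
sin θ_2 = 619 × sin 6.9° / 396 = 0.1878.
θ_2 = 10.82° from the vertical.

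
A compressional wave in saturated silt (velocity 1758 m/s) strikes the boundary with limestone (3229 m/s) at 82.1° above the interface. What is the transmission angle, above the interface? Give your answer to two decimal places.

Convert to the normal: θ₁ = 90° − 82.1° = 7.9°.
Snell's law: sin θ₂ = (V₂/V₁)·sin θ₁ = (3229/1758)·sin 7.9° = 0.2525.
θ₂ = arcsin 0.2525 = 14.62° from the normal.
From the interface: 90° − 14.62° = 75.38°.

75.38°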